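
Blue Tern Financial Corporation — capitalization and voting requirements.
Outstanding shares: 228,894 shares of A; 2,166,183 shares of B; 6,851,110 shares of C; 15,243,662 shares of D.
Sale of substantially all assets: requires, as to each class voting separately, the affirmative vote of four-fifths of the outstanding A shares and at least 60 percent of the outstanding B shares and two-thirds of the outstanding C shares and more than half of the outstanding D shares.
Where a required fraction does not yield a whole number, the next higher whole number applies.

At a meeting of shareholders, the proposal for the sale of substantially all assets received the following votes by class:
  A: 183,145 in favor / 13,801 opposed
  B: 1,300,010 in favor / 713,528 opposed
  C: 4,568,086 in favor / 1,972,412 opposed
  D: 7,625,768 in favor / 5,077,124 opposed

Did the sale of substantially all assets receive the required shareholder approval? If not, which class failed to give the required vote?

Approved — every class gave the required vote.

A: 4/5 of 228894 = 183115.20, rounded up to 183116; 183,116 required, 183,145 in favor — approved.
B: 3/5 of 2166183 = 1299709.80, rounded up to 1299710; 1,299,710 required, 1,300,010 in favor — approved.
C: 2/3 of 6851110 = 4567406.67, rounded up to 4567407; 4,567,407 required, 4,568,086 in favor — approved.
D: a majority of 15243662 is 7621832; 7,621,832 required, 7,625,768 in favor — approved.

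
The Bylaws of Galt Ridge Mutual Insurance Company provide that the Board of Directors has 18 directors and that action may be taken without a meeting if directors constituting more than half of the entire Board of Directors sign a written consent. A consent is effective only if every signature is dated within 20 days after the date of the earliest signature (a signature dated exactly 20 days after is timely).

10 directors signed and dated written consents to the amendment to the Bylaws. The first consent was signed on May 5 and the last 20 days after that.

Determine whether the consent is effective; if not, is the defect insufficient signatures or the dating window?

Signatures required: more than half of 18 — a majority of 18 is 10, so 10 needed; 10 signed. Sufficient.
Dating window: the latest signature is 20 days after the earliest; the limit is 20 days. Within the window.

Effective — both the signature and dating-window requirements are satisfied.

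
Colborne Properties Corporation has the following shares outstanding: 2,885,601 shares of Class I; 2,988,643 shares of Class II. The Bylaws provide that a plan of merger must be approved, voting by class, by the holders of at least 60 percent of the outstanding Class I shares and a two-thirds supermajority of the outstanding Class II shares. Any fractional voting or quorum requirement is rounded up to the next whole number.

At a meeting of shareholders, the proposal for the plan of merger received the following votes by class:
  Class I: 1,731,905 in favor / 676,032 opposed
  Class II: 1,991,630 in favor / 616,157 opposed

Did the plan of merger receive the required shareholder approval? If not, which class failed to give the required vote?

Not approved — the Class II shares did not give the required vote.

Class I: 3/5 of 2885601 = 1731360.60, rounded up to 1731361; 1,731,361 required, 1,731,905 in favor — approved.
Class II: 2/3 of 2988643 = 1992428.67, rounded up to 1992429; 1,992,429 required, 1,991,630 in favor — not approved.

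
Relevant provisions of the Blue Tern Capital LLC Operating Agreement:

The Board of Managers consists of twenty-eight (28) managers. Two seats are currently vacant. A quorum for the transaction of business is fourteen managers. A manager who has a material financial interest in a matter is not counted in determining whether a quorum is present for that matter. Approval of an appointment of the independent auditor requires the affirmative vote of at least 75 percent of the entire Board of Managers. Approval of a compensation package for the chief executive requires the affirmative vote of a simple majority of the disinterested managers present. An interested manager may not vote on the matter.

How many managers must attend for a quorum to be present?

The quorum is fixed at 14.

14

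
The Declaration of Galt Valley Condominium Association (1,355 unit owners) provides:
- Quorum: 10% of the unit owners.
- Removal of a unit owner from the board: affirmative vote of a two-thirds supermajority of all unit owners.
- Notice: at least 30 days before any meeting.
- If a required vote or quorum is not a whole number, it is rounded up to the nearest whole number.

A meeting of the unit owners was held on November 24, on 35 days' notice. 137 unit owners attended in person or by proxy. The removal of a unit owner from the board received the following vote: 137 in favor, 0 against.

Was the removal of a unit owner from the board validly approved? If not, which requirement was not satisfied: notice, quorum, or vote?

Invalid — vote requirement not satisfied.

Notice: 35 days given; 30 required. Satisfied.
Quorum: 10% of 1,355 = 135.50, rounded up to 136; 137 present. Satisfied.
Vote: requires two-thirds of all unit owners (1,355); 2/3 of 1355 = 903.33, rounded up to 904, so 904 needed; 137 in favor. Not satisfied.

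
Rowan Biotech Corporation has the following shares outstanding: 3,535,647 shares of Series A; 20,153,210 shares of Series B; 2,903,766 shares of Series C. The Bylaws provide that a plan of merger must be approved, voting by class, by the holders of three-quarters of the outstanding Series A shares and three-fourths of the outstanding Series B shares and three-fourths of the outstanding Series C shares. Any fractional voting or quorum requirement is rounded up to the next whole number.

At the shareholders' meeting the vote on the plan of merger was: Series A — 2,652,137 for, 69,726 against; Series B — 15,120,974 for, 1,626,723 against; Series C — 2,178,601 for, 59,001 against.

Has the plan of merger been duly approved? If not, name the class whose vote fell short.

Series A: 3/4 of 3535647 = 2651735.25, rounded up to 2651736; 2,651,736 required, 2,652,137 in favor — approved.
Series B: 3/4 of 20153210 = 15114907.50, rounded up to 15114908; 15,114,908 required, 15,120,974 in favor — approved.
Series C: 3/4 of 2903766 = 2177824.50, rounded up to 2177825; 2,177,825 required, 2,178,601 in favor — approved.

Approved — every class gave the required vote.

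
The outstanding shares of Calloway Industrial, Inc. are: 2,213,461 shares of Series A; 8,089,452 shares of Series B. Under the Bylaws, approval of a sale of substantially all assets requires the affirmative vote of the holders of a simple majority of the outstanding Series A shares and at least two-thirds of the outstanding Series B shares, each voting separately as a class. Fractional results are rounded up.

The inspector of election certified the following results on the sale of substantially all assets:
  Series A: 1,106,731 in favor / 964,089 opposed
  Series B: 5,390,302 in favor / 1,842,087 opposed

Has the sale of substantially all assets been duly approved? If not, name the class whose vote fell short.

Not approved — the Series B shares did not give the required vote.

Series A: a majority of 2213461 is 1106731; 1,106,731 required, 1,106,731 in favor — approved.
Series B: 2/3 of 8089452 = 5392968; 5,392,968 required, 5,390,302 in favor — not approved.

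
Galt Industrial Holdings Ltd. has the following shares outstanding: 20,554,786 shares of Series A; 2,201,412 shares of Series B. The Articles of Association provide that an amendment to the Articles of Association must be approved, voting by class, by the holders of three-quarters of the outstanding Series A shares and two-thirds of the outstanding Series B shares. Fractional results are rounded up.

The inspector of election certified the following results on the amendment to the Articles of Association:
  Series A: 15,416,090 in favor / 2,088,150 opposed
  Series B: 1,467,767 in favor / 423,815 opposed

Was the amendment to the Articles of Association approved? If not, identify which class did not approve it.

Series A: 3/4 of 20554786 = 15416089.50, rounded up to 15416090; 15,416,090 required, 15,416,090 in favor — approved.
Series B: 2/3 of 2201412 = 1467608; 1,467,608 required, 1,467,767 in favor — approved.

Approved — every class gave the required vote.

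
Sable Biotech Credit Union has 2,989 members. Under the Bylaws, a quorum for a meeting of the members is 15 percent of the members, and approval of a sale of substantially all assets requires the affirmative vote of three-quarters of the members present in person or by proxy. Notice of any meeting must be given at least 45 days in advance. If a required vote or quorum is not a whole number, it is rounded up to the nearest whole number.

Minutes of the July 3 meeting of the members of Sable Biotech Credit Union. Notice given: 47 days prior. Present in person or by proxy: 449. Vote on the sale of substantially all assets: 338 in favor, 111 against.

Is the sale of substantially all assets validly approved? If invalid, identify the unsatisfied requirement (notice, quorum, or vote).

Valid — all requirements satisfied.

Notice: 47 days given; 45 required. Satisfied.
Quorum: 15% of 2,989 = 448.35, rounded up to 449; 449 present. Satisfied.
Vote: requires three-fourths of those present (449); 3/4 of 449 = 336.75, rounded up to 337, so 337 needed; 338 in favor. Satisfied.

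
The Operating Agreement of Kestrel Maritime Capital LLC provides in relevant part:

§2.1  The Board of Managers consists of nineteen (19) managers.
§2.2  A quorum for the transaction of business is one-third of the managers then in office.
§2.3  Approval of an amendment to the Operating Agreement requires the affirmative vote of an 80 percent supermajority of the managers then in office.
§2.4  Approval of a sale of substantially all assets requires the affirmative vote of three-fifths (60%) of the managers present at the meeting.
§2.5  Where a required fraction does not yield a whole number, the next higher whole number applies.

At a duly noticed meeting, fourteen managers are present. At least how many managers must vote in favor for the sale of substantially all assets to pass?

9

The sale of substantially all assets requires three-fifths of the managers present (14).
3/5 of 14 = 8.40, rounded up to 9.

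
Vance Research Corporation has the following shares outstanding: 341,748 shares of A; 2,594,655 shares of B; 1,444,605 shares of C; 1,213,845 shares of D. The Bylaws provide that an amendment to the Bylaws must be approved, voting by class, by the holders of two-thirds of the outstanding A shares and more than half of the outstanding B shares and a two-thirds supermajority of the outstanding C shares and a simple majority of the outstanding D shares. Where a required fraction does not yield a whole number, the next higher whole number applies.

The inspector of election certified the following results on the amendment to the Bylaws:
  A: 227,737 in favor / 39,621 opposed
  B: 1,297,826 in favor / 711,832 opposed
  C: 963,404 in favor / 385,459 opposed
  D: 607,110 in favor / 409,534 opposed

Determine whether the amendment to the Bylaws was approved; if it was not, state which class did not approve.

A: 2/3 of 341748 = 227832; 227,832 required, 227,737 in favor — not approved.
B: a majority of 2594655 is 1297328; 1,297,328 required, 1,297,826 in favor — approved.
C: 2/3 of 1444605 = 963070; 963,070 required, 963,404 in favor — approved.
D: a majority of 1213845 is 606923; 606,923 required, 607,110 in favor — approved.

Not approved — the A shares did not give the required vote.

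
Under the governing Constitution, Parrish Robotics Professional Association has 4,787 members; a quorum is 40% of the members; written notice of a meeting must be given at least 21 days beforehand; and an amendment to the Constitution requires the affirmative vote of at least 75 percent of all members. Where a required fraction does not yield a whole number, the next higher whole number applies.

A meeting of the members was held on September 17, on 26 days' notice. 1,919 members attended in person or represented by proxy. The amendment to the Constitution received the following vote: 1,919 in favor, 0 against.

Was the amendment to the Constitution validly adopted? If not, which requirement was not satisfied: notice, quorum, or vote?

Invalid — vote requirement not satisfied.

Notice: 26 days given; 21 required. Satisfied.
Quorum: 40% of 4,787 = 1,914.80, rounded up to 1,915; 1,919 present. Satisfied.
Vote: requires three-fourths of all members (4,787); 3/4 of 4787 = 3590.25, rounded up to 3591, so 3,591 needed; 1,919 in favor. Not satisfied.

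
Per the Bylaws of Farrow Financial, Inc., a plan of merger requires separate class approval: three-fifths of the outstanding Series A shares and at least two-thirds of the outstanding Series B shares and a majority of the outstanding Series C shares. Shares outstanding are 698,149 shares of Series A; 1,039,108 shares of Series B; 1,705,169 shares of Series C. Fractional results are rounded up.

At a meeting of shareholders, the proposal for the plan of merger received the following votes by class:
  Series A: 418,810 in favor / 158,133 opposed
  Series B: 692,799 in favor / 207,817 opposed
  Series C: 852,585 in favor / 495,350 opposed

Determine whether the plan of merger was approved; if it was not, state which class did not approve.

Not approved — the Series A shares did not give the required vote.

Series A: 3/5 of 698149 = 418889.40, rounded up to 418890; 418,890 required, 418,810 in favor — not approved.
Series B: 2/3 of 1039108 = 692738.67, rounded up to 692739; 692,739 required, 692,799 in favor — approved.
Series C: a majority of 1705169 is 852585; 852,585 required, 852,585 in favor — approved.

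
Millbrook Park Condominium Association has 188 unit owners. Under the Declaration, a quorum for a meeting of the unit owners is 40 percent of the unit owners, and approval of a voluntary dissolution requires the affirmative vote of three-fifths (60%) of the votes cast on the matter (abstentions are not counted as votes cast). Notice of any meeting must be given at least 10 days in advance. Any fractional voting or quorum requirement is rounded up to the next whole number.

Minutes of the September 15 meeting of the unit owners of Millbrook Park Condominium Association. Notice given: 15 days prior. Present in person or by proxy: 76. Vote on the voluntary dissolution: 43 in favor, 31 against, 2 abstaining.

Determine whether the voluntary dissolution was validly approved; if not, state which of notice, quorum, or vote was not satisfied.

Notice: 15 days given; 10 required. Satisfied.
Quorum: 40% of 188 = 75.20, rounded up to 76; 76 present. Satisfied.
Vote: requires three-fifths of the votes cast (76 − 2 abstaining = 74); 3/5 of 74 = 44.40, rounded up to 45, so 45 needed; 43 in favor. Not satisfied.

Invalid — vote requirement not satisfied.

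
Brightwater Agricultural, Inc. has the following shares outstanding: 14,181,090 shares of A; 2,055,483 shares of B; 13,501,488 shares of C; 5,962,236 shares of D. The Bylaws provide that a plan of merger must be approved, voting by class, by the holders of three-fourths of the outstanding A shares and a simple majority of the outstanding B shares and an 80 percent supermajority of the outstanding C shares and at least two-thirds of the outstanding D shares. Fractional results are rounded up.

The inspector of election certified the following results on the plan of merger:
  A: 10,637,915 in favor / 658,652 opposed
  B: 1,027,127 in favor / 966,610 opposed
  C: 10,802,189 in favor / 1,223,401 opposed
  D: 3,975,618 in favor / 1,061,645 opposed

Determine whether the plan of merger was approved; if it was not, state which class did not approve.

A: 3/4 of 14181090 = 10635817.50, rounded up to 10635818; 10,635,818 required, 10,637,915 in favor — approved.
B: a majority of 2055483 is 1027742; 1,027,742 required, 1,027,127 in favor — not approved.
C: 4/5 of 13501488 = 10801190.40, rounded up to 10801191; 10,801,191 required, 10,802,189 in favor — approved.
D: 2/3 of 5962236 = 3974824; 3,974,824 required, 3,975,618 in favor — approved.

Not approved — the B shares did not give the required vote.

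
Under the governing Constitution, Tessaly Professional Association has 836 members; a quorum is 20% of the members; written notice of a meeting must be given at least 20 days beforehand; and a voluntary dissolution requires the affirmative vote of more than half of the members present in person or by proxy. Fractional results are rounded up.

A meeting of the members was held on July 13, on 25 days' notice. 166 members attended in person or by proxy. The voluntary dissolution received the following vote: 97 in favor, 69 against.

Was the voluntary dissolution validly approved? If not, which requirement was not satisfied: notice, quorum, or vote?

Invalid — quorum requirement not satisfied.

Notice: 25 days given; 20 required. Satisfied.
Quorum: 20% of 836 = 167.20, rounded up to 168; 166 present. Not satisfied.
Vote: requires a majority of those present (166); a majority of 166 is 84, so 84 needed; 97 in favor. Satisfied.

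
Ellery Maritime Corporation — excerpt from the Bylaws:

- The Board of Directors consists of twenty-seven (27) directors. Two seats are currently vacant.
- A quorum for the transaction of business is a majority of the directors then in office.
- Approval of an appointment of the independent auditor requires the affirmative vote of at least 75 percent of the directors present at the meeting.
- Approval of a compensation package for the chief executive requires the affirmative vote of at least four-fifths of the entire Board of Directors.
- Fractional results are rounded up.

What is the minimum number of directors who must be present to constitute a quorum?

13

A majority of 25 is 13.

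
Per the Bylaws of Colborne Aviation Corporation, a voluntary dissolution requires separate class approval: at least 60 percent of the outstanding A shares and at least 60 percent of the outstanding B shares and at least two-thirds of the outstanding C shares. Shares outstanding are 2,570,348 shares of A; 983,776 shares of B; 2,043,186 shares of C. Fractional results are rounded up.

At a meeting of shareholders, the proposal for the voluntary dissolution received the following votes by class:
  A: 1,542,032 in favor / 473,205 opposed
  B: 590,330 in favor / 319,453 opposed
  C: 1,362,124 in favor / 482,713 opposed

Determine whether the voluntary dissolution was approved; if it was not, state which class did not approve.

A: 3/5 of 2570348 = 1542208.80, rounded up to 1542209; 1,542,209 required, 1,542,032 in favor — not approved.
B: 3/5 of 983776 = 590265.60, rounded up to 590266; 590,266 required, 590,330 in favor — approved.
C: 2/3 of 2043186 = 1362124; 1,362,124 required, 1,362,124 in favor — approved.

Not approved — the A shares did not give the required vote.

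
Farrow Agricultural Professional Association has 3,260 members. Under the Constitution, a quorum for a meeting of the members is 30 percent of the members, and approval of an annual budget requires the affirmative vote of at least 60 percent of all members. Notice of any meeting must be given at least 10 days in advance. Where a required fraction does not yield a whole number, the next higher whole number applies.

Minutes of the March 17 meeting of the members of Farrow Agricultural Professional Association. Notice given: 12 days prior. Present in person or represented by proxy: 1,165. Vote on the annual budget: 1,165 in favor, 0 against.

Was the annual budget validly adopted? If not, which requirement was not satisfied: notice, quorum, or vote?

Notice: 12 days given; 10 required. Satisfied.
Quorum: 30% of 3,260 = 978; 1,165 present. Satisfied.
Vote: requires three-fifths of all members (3,260); 3/5 of 3260 = 1956, so 1,956 needed; 1,165 in favor. Not satisfied.

Invalid — vote requirement not satisfied.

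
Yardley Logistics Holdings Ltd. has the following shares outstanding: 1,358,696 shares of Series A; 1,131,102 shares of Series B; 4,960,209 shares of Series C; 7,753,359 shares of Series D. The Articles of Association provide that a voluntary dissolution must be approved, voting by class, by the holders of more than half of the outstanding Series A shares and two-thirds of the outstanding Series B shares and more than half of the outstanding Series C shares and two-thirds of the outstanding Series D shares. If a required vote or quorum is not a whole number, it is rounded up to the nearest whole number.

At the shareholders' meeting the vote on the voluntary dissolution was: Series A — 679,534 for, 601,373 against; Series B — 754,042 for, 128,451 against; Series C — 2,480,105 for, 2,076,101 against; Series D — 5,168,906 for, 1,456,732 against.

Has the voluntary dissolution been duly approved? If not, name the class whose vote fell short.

Series A: a majority of 1358696 is 679349; 679,349 required, 679,534 in favor — approved.
Series B: 2/3 of 1131102 = 754068; 754,068 required, 754,042 in favor — not approved.
Series C: a majority of 4960209 is 2480105; 2,480,105 required, 2,480,105 in favor — approved.
Series D: 2/3 of 7753359 = 5168906; 5,168,906 required, 5,168,906 in favor — approved.

Not approved — the Series B shares did not give the required vote.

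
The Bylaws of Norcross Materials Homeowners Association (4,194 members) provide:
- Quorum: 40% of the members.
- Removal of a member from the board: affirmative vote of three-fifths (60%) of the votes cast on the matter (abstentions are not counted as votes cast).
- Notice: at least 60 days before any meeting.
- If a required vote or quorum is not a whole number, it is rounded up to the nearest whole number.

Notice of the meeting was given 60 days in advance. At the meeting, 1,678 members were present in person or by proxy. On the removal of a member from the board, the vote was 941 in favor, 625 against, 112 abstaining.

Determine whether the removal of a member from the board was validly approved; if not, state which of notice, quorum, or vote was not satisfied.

Valid — all requirements satisfied.

Notice: 60 days given; 60 required. Satisfied.
Quorum: 40% of 4,194 = 1,677.60, rounded up to 1,678; 1,678 present. Satisfied.
Vote: requires three-fifths of the votes cast (1,678 − 112 abstaining = 1,566); 3/5 of 1566 = 939.60, rounded up to 940, so 940 needed; 941 in favor. Satisfied.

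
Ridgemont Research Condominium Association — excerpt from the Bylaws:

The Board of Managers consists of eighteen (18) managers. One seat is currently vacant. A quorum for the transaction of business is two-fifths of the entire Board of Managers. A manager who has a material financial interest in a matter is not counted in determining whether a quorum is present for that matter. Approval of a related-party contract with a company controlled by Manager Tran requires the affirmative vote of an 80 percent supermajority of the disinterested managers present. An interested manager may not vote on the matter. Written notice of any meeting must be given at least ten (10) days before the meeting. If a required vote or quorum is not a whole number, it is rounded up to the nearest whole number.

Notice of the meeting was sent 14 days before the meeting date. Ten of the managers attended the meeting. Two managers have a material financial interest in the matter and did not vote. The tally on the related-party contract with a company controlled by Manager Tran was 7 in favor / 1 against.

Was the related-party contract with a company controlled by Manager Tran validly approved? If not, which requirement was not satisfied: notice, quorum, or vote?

Valid — all requirements satisfied.

Notice: 14 days given; 10 required (14 ≥ 10). Satisfied.
Quorum: 10 present, but the 2 interested managers do not count, leaving 8. Quorum is 8. Satisfied.
Vote: the related-party contract with a company controlled by Manager Tran requires four-fifths of the disinterested managers present (10 − 2 = 8). 4/5 of 8 = 6.40, rounded up to 7, so 7 affirmative votes are needed; 7 voted in favor. Satisfied.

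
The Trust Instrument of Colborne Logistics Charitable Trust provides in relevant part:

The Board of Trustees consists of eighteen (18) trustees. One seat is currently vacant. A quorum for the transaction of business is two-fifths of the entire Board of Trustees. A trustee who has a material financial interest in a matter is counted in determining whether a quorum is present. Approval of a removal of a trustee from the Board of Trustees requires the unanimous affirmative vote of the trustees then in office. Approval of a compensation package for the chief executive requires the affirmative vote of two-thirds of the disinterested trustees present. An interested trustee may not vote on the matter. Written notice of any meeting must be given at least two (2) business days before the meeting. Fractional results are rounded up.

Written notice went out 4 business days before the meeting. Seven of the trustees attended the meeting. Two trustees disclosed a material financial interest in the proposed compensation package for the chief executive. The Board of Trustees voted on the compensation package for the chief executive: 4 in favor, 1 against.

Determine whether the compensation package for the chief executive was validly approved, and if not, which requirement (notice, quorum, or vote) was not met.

Notice: 4 business days given; 2 required (4 ≥ 2). Satisfied.
Quorum: 7 present (interested trustees count toward quorum); quorum is 8. Not satisfied.
Vote: the compensation package for the chief executive requires two-thirds of the disinterested trustees present (7 − 2 = 5). 2/3 of 5 = 3.33, rounded up to 4, so 4 affirmative votes are needed; 4 voted in favor. Satisfied. (Moot — without a quorum no business can be validly transacted.)

Invalid — quorum requirement not satisfied.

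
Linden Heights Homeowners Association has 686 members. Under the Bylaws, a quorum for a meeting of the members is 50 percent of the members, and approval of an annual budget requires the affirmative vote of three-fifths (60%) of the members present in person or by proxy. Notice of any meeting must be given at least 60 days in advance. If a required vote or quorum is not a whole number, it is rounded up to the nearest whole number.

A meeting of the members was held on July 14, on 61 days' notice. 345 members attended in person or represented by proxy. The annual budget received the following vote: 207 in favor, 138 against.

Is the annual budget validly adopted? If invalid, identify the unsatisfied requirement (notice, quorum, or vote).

Notice: 61 days given; 60 required. Satisfied.
Quorum: 50% of 686 = 343; 345 present. Satisfied.
Vote: requires three-fifths of those present (345); 3/5 of 345 = 207, so 207 needed; 207 in favor. Satisfied.

Valid — all requirements satisfied.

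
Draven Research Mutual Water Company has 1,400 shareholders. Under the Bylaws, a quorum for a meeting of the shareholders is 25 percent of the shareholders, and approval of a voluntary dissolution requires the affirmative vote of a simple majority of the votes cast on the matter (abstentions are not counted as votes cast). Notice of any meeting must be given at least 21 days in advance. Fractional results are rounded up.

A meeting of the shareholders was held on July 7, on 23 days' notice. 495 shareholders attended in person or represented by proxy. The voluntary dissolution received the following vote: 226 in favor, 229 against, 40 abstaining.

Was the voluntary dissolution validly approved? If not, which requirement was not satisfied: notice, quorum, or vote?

Notice: 23 days given; 21 required. Satisfied.
Quorum: 25% of 1,400 = 350; 495 present. Satisfied.
Vote: requires a majority of the votes cast (495 − 40 abstaining = 455); a majority of 455 is 228, so 228 needed; 226 in favor. Not satisfied.

Invalid — vote requirement not satisfied.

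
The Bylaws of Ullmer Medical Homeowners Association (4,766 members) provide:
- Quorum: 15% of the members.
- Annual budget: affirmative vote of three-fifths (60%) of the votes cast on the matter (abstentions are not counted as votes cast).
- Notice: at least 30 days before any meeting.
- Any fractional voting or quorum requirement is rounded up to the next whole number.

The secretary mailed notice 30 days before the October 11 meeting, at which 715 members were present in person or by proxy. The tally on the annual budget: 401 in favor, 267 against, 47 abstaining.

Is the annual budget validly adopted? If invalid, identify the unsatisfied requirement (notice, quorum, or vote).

Valid — all requirements satisfied.

Notice: 30 days given; 30 required. Satisfied.
Quorum: 15% of 4,766 = 714.90, rounded up to 715; 715 present. Satisfied.
Vote: requires three-fifths of the votes cast (715 − 47 abstaining = 668); 3/5 of 668 = 400.80, rounded up to 401, so 401 needed; 401 in favor. Satisfied.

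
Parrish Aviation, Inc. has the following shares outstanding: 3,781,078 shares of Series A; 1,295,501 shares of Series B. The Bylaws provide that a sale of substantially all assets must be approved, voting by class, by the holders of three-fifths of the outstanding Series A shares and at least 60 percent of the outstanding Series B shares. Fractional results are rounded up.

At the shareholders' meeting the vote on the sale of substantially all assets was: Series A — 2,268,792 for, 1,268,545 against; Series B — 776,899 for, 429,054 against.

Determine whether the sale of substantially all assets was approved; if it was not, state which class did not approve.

Series A: 3/5 of 3781078 = 2268646.80, rounded up to 2268647; 2,268,647 required, 2,268,792 in favor — approved.
Series B: 3/5 of 1295501 = 777300.60, rounded up to 777301; 777,301 required, 776,899 in favor — not approved.

Not approved — the Series B shares did not give the required vote.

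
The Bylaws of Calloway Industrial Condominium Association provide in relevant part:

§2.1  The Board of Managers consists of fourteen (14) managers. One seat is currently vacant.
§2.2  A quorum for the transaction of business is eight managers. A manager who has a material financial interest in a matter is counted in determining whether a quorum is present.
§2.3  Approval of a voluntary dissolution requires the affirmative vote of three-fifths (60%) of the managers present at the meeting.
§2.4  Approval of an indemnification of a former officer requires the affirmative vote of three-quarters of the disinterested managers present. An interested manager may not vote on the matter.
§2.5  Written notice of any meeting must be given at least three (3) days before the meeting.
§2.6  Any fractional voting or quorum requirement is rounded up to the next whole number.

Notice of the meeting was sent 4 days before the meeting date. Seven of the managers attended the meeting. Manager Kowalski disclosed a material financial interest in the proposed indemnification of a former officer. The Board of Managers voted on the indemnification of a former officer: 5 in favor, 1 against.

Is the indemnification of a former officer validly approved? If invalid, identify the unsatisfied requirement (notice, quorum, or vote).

Notice: 4 days given; 3 required (4 ≥ 3). Satisfied.
Quorum: 7 present (interested managers count toward quorum); quorum is 8. Not satisfied.
Vote: the indemnification of a former officer requires three-fourths of the disinterested managers present (7 − 1 = 6). 3/4 of 6 = 4.50, rounded up to 5, so 5 affirmative votes are needed; 5 voted in favor. Satisfied. (Moot — without a quorum no business can be validly transacted.)

Invalid — quorum requirement not satisfied.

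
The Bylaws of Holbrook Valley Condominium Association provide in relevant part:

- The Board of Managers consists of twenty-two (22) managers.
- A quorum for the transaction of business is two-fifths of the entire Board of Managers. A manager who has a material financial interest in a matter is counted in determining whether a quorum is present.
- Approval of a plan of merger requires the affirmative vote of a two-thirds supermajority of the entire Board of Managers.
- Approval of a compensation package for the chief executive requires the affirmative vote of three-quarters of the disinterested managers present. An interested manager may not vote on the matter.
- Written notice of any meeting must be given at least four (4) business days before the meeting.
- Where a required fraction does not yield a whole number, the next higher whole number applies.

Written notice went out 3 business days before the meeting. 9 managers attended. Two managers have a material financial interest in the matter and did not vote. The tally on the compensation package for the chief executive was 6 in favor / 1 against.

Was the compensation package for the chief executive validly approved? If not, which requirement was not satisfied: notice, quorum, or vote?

Notice: 3 business days given; 4 required (3 < 4). Not satisfied.
Quorum: 9 present (interested managers count toward quorum); quorum is 9. Satisfied.
Vote: the compensation package for the chief executive requires three-fourths of the disinterested managers present (9 − 2 = 7). 3/4 of 7 = 5.25, rounded up to 6, so 6 affirmative votes are needed; 6 voted in favor. Satisfied.

Invalid — notice requirement not satisfied.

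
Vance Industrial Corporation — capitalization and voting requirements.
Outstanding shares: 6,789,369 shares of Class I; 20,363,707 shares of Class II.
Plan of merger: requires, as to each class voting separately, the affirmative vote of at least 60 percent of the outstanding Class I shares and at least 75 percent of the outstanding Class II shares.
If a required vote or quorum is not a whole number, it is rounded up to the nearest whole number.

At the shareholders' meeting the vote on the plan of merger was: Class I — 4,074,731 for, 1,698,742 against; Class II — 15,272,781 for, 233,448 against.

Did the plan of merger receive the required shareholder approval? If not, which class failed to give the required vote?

Approved — every class gave the required vote.

Class I: 3/5 of 6789369 = 4073621.40, rounded up to 4073622; 4,073,622 required, 4,074,731 in favor — approved.
Class II: 3/4 of 20363707 = 15272780.25, rounded up to 15272781; 15,272,781 required, 15,272,781 in favor — approved.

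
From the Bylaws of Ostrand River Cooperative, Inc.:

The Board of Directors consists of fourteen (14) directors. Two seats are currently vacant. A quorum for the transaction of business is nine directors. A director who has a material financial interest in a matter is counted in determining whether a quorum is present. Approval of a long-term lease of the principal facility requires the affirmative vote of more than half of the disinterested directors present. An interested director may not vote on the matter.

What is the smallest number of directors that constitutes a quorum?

9

The quorum is fixed at 9.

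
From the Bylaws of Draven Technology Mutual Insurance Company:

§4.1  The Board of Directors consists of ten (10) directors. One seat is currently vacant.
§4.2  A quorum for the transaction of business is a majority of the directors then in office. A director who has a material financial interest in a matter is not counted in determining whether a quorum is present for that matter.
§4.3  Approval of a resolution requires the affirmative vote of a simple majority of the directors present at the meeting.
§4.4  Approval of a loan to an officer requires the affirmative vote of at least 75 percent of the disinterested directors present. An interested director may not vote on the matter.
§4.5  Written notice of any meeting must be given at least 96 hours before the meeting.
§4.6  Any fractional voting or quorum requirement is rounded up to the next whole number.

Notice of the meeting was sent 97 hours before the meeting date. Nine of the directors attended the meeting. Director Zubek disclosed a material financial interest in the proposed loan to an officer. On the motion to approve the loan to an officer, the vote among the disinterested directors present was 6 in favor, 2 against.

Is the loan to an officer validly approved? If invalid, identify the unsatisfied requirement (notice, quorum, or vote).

Valid — all requirements satisfied.

Notice: 97 hours given; 96 required (97 ≥ 96). Satisfied.
Quorum: 9 present, but the 1 interested director does not count, leaving 8. Quorum is 5. Satisfied.
Vote: the loan to an officer requires three-fourths of the disinterested directors present (9 − 1 = 8). 3/4 of 8 = 6, so 6 affirmative votes are needed; 6 voted in favor. Satisfied.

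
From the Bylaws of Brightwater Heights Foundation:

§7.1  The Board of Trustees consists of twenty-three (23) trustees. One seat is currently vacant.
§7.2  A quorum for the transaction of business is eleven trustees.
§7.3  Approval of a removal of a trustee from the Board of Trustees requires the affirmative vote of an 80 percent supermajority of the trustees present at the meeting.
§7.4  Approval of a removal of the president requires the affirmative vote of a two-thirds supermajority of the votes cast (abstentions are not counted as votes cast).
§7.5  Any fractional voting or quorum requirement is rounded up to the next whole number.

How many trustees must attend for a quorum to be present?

The quorum is fixed at 11.

11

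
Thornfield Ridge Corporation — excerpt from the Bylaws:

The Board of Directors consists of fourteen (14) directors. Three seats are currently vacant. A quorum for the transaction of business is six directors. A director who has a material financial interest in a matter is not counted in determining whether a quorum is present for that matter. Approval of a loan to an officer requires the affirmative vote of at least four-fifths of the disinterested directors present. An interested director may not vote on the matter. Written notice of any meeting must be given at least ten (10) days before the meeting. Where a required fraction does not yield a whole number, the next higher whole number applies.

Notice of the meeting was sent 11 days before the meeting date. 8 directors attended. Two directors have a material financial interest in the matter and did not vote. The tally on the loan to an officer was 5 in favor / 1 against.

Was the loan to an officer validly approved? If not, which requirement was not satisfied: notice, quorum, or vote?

Valid — all requirements satisfied.

Notice: 11 days given; 10 required (11 ≥ 10). Satisfied.
Quorum: 8 present, but the 2 interested directors do not count, leaving 6. Quorum is 6. Satisfied.
Vote: the loan to an officer requires four-fifths of the disinterested directors present (8 − 2 = 6). 4/5 of 6 = 4.80, rounded up to 5, so 5 affirmative votes are needed; 5 voted in favor. Satisfied.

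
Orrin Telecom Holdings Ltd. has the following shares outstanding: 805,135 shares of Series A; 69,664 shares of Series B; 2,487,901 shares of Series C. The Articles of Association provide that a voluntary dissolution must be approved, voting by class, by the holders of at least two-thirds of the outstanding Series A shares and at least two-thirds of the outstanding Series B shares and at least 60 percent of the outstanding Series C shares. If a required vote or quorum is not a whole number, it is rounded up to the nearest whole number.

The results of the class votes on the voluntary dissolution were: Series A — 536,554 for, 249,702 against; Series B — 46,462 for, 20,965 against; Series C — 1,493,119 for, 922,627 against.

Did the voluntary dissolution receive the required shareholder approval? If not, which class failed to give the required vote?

Not approved — the Series A shares did not give the required vote.

Series A: 2/3 of 805135 = 536756.67, rounded up to 536757; 536,757 required, 536,554 in favor — not approved.
Series B: 2/3 of 69664 = 46442.67, rounded up to 46443; 46,443 required, 46,462 in favor — approved.
Series C: 3/5 of 2487901 = 1492740.60, rounded up to 1492741; 1,492,741 required, 1,493,119 in favor — approved.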